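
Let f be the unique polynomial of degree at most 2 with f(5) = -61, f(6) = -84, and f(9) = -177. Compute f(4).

Using the Lagrange interpolation formula with nodes 5, 6, 9:
  L_0(u) = (u - 6)(u - 9) / 4
  L_1(u) = (u - 5)(u - 9) / -3
  L_2(u) = (u - 5)(u - 6) / 12
Then f(u) = -61·L_0(u) - 84·L_1(u) - 177·L_2(u).
Expanding and collecting terms gives f(u) = -2u^2 - u - 6.
Evaluating at u = 4: f(4) = -42.

-42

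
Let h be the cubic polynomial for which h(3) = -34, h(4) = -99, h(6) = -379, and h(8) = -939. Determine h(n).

h(n) = -2n^3 + n^2 + 2n + 5

Write h(n) = an^3 + bn^2 + cn + d. Substituting each data point gives a linear system:
  27a + 9b + 3c + d = -34
  64a + 16b + 4c + d = -99
  216a + 36b + 6c + d = -379
  512a + 64b + 8c + d = -939
Solving the system yields a = -2, b = 1, c = 2, d = 5.
So h(n) = -2n³ + n² + 2n + 5.
Check: h(8) = -939. ✓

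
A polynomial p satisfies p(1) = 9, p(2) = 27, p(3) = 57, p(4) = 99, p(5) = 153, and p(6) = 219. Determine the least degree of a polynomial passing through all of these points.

Forward differences of the values at u = 1, 2, 3, 4, 5, 6:
  p  : 9  27  57  99  153  219
  Δ  : 18  30  42  54  66
  Δ^2: 12  12  12  12
  Δ^3: 0  0  0
  Δ^4: 0  0
  Δ^5: 0
The second differences are constant (12) and nonzero, while all higher differences vanish, so the minimal degree is 2.

2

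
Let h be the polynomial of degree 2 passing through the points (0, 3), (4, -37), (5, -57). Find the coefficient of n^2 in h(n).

Write h(n) = an^2 + bn + c. Substituting each data point gives a linear system:
  c = 3
  16a + 4b + c = -37
  25a + 5b + c = -57
Solving the system yields a = -2, b = -2, c = 3.
So h(n) = -2n^2 - 2n + 3.
The leading coefficient is -2.

-2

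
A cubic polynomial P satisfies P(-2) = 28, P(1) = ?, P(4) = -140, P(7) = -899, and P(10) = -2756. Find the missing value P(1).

On equispaced nodes a degree-3 polynomial has vanishing fourth forward difference, so
  P(-2) - 4·P(1) + 6·P(4) - 4·P(7) + P(10) = 0.
Substituting the known values and solving for P(1):
  -4·P(1) = -28
  P(1) = 7.

7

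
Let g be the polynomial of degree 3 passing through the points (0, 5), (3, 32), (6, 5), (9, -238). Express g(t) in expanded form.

g(t) = -t^3 + 6t^2 + 5

Write g(t) = at^3 + bt^2 + ct + d. Substituting each data point gives a linear system:
  d = 5
  27a + 9b + 3c + d = 32
  216a + 36b + 6c + d = 5
  729a + 81b + 9c + d = -238
Solving the system yields a = -1, b = 6, c = 0, d = 5.
So g(t) = -t^3 + 6t^2 + 5.
Check: g(0) = 5. ✓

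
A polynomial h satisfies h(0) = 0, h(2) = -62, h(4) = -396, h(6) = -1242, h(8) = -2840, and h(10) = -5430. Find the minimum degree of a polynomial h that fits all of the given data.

3

Forward differences of the values at n = 0, 2, 4, 6, 8, 10:
  h  : 0  -62  -396  -1242  -2840  -5430
  Δ  : -62  -334  -846  -1598  -2590
  Δ^2: -272  -512  -752  -992
  Δ^3: -240  -240  -240
  Δ^4: 0  0
  Δ^5: 0
The third differences are constant (-240) and nonzero, while all higher differences vanish, so the minimal degree is 3.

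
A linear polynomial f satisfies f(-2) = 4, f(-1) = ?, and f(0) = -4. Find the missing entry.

On equispaced nodes a degree-1 polynomial has vanishing second forward difference, so
  f(-2) - 2·f(-1) + f(0) = 0.
Substituting the known values and solving for f(-1):
  -2·f(-1) = 0
  f(-1) = 0.

0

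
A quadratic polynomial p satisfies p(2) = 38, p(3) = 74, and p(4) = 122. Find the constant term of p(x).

Write p(x) = ax^2 + bx + c. Substituting each data point gives a linear system:
  4a + 2b + c = 38
  9a + 3b + c = 74
  16a + 4b + c = 122
Solving the system yields a = 6, b = 6, c = 2.
So p(x) = 6x² + 6x + 2.
The constant term is 2.

2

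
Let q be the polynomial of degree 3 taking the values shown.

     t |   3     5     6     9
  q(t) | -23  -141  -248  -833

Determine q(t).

q(t) = -t^3 - 2t^2 + 6t + 4

Using the Lagrange interpolation formula with nodes 3, 5, 6, 9:
  L_0(t) = (t - 5)(t - 6)(t - 9) / -36
  L_1(t) = (t - 3)(t - 6)(t - 9) / 8
  L_2(t) = (t - 3)(t - 5)(t - 9) / -9
  L_3(t) = (t - 3)(t - 5)(t - 6) / 72
Then q(t) = -23·L_0(t) - 141·L_1(t) - 248·L_2(t) - 833·L_3(t).
Expanding and collecting terms gives q(t) = -t^3 - 2t^2 + 6t + 4.
Check: q(5) = -141. ✓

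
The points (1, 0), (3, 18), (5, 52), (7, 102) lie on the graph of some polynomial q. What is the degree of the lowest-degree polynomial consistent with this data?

Forward differences of the values at s = 1, 3, 5, 7:
  q  : 0  18  52  102
  Δ  : 18  34  50
  Δ^2: 16  16
  Δ^3: 0
The second differences are constant (16) and nonzero, while all higher differences vanish, so the minimal degree is 2.

2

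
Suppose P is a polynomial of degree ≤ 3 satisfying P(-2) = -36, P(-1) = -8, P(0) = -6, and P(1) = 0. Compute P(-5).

-576

Using the Lagrange interpolation formula with nodes -2, -1, 0, 1:
  L_0(t) = (t + 1)t(t - 1) / -6
  L_1(t) = (t + 2)t(t - 1) / 2
  L_2(t) = (t + 2)(t + 1)(t - 1) / -2
  L_3(t) = (t + 2)(t + 1)t / 6
Then P(t) = -36·L_0(t) - 8·L_1(t) - 6·L_2(t) + 0·L_3(t).
Expanding and collecting terms gives P(t) = 5t^3 + 2t^2 - t - 6.
Evaluating at t = -5: P(-5) = -576.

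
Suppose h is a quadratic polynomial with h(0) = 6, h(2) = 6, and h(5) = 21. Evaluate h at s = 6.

Using the Lagrange interpolation formula with nodes 0, 2, 5:
  L_0(s) = (s - 2)(s - 5) / 10
  L_1(s) = s(s - 5) / -6
  L_2(s) = s(s - 2) / 15
Then h(s) = 6·L_0(s) + 6·L_1(s) + 21·L_2(s).
Expanding and collecting terms gives h(s) = s^2 - 2s + 6.
Evaluating at s = 6: h(6) = 30.

30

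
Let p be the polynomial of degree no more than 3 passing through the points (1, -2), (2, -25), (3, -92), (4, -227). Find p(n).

p(n) = -4n^3 + 2n^2 - n + 1

Write p(n) = an^3 + bn^2 + cn + d. Substituting each data point gives a linear system:
  a + b + c + d = -2
  8a + 4b + 2c + d = -25
  27a + 9b + 3c + d = -92
  64a + 16b + 4c + d = -227
Solving the system yields a = -4, b = 2, c = -1, d = 1.
So p(n) = -4n³ + 2n² - n + 1.
Check: p(4) = -227. ✓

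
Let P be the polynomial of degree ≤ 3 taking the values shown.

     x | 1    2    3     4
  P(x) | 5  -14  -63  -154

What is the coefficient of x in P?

Write P(x) = ax^3 + bx^2 + cx + d. Substituting each data point gives a linear system:
  a + b + c + d = 5
  8a + 4b + 2c + d = -14
  27a + 9b + 3c + d = -63
  64a + 16b + 4c + d = -154
Solving the system yields a = -2, b = -3, c = 4, d = 6.
So P(x) = -2x³ - 3x² + 4x + 6.
The coefficient of x is 4.

4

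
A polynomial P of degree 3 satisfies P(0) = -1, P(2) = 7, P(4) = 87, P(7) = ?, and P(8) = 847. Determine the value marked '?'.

The 4 known points determine the degree-3 polynomial uniquely.
Write P(x) = ax^3 + bx^2 + cx + d. Substituting each data point gives a linear system:
  d = -1
  8a + 4b + 2c + d = 7
  64a + 16b + 4c + d = 87
  512a + 64b + 8c + d = 847
Solving the system yields a = 2, b = -3, c = 2, d = -1.
So P(x) = 2x³ - 3x² + 2x - 1.
Then P(7) = 552.

552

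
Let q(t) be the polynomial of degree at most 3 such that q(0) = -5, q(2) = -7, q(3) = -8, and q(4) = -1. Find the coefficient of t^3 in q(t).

1

Write q(t) = at^3 + bt^2 + ct + d. Substituting each data point gives a linear system:
  d = -5
  8a + 4b + 2c + d = -7
  27a + 9b + 3c + d = -8
  64a + 16b + 4c + d = -1
Solving the system yields a = 1, b = -5, c = 5, d = -5.
So q(t) = t^3 - 5t^2 + 5t - 5.
The leading coefficient is 1.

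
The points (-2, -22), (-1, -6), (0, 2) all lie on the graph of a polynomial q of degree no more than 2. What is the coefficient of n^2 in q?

-4

Write q(n) = an^2 + bn + c. Substituting each data point gives a linear system:
  4a - 2b + c = -22
  a - b + c = -6
  c = 2
Solving the system yields a = -4, b = 4, c = 2.
So q(n) = -4n^2 + 4n + 2.
The leading coefficient is -4.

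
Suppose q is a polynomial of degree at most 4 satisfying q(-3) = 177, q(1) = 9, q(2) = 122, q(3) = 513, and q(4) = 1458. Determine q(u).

Using the Lagrange interpolation formula with nodes -3, 1, 2, 3, 4:
  L_0(u) = (u - 1)(u - 2)(u - 3)(u - 4) / 840
  L_1(u) = (u + 3)(u - 2)(u - 3)(u - 4) / -24
  L_2(u) = (u + 3)(u - 1)(u - 3)(u - 4) / 10
  L_3(u) = (u + 3)(u - 1)(u - 2)(u - 4) / -12
  L_4(u) = (u + 3)(u - 1)(u - 2)(u - 3) / 42
Then q(u) = 177·L_0(u) + 9·L_1(u) + 122·L_2(u) + 513·L_3(u) + 1458·L_4(u).
Expanding and collecting terms gives q(u) = 4u⁴ + 6u³ + 3u² + 2u - 6.
Check: q(3) = 513. ✓

q(u) = 4u^4 + 6u^3 + 3u^2 + 2u - 6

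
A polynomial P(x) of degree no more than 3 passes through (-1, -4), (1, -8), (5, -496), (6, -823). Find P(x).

Using the Lagrange interpolation formula with nodes -1, 1, 5, 6:
  L_0(x) = (x - 1)(x - 5)(x - 6) / -84
  L_1(x) = (x + 1)(x - 5)(x - 6) / 40
  L_2(x) = (x + 1)(x - 1)(x - 6) / -24
  L_3(x) = (x + 1)(x - 1)(x - 5) / 35
Then P(x) = -4·L_0(x) - 8·L_1(x) - 496·L_2(x) - 823·L_3(x).
Expanding and collecting terms gives P(x) = -3x^3 - 5x^2 + x - 1.
Check: P(5) = -496. ✓

P(x) = -3x^3 - 5x^2 + x - 1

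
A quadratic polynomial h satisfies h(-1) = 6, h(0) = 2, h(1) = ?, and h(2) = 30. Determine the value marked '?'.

10

On equispaced nodes a degree-2 polynomial has vanishing third forward difference, so
  - h(-1) + 3·h(0) - 3·h(1) + h(2) = 0.
Substituting the known values and solving for h(1):
  -3·h(1) = -30
  h(1) = 10.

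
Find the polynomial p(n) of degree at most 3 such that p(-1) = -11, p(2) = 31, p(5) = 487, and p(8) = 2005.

p(n) = 4n^3 - n^2 + 3n - 3

Using the Lagrange interpolation formula with nodes -1, 2, 5, 8:
  L_0(n) = (n - 2)(n - 5)(n - 8) / -162
  L_1(n) = (n + 1)(n - 5)(n - 8) / 54
  L_2(n) = (n + 1)(n - 2)(n - 8) / -54
  L_3(n) = (n + 1)(n - 2)(n - 5) / 162
Then p(n) = -11·L_0(n) + 31·L_1(n) + 487·L_2(n) + 2005·L_3(n).
Expanding and collecting terms gives p(n) = 4n^3 - n^2 + 3n - 3.
Check: p(-1) = -11. ✓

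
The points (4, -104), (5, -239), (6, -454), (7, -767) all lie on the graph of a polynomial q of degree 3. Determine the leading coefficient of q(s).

-3

Write q(s) = as^3 + bs^2 + cs + d. Substituting each data point gives a linear system:
  64a + 16b + 4c + d = -104
  125a + 25b + 5c + d = -239
  216a + 36b + 6c + d = -454
  343a + 49b + 7c + d = -767
Solving the system yields a = -3, b = 5, c = 3, d = -4.
So q(s) = -3s^3 + 5s^2 + 3s - 4.
The leading coefficient is -3.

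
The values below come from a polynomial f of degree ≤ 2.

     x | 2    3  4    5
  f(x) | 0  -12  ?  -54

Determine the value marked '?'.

-30

The 3 known points determine the degree-2 polynomial uniquely.
Write f(x) = ax^2 + bx + c. Substituting each data point gives a linear system:
  4a + 2b + c = 0
  9a + 3b + c = -12
  25a + 5b + c = -54
Solving the system yields a = -3, b = 3, c = 6.
So f(x) = -3x² + 3x + 6.
Then f(4) = -30.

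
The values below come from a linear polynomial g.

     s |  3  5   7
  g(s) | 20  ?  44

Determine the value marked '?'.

The 2 known points determine the degree-1 polynomial uniquely.
Write g(s) = as + b. Substituting each data point gives a linear system:
  3a + b = 20
  7a + b = 44
Solving the system yields a = 6, b = 2.
So g(s) = 6s + 2.
Then g(5) = 32.

32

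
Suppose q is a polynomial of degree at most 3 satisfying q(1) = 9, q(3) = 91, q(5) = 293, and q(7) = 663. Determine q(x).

Using the Lagrange interpolation formula with nodes 1, 3, 5, 7:
  L_0(x) = (x - 3)(x - 5)(x - 7) / -48
  L_1(x) = (x - 1)(x - 5)(x - 7) / 16
  L_2(x) = (x - 1)(x - 3)(x - 7) / -16
  L_3(x) = (x - 1)(x - 3)(x - 5) / 48
Then q(x) = 9·L_0(x) + 91·L_1(x) + 293·L_2(x) + 663·L_3(x).
Expanding and collecting terms gives q(x) = x³ + 6x² + 4x - 2.
Check: q(1) = 9. ✓

q(x) = x^3 + 6x^2 + 4x - 2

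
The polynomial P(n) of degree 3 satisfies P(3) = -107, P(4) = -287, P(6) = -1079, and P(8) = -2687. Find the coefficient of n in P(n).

0

Write P(n) = an^3 + bn^2 + cn + d. Substituting each data point gives a linear system:
  27a + 9b + 3c + d = -107
  64a + 16b + 4c + d = -287
  216a + 36b + 6c + d = -1079
  512a + 64b + 8c + d = -2687
Solving the system yields a = -6, b = 6, c = 0, d = 1.
So P(n) = -6n^3 + 6n^2 + 1.
The coefficient of n is 0.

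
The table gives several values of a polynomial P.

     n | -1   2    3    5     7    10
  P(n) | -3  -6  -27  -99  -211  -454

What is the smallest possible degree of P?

2

Divided differences on the nodes -1, 2, 3, 5, 7, 10:
  order 0: -3  -6  -27  -99  -211  -454
  order 1: -1  -21  -36  -56  -81
  order 2: -5  -5  -5  -5
  order 3: 0  0  0
  order 4: 0  0
  order 5: 0
The order-2 divided differences are all -5 (nonzero) and every higher order vanishes, so the data lies on a polynomial of degree exactly 2.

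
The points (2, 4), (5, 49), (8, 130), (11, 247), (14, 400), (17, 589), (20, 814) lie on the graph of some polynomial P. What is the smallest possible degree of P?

Forward differences of the values at s = 2, 5, 8, 11, 14, 17, 20:
  P  : 4  49  130  247  400  589  814
  Δ  : 45  81  117  153  189  225
  Δ^2: 36  36  36  36  36
  Δ^3: 0  0  0  0
  Δ^4: 0  0  0
  Δ^5: 0  0
  Δ^6: 0
The second differences are constant (36) and nonzero, while all higher differences vanish, so the minimal degree is 2.

2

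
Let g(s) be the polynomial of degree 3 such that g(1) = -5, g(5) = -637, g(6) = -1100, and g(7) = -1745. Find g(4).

-326

Write g(s) = as^3 + bs^2 + cs + d. Substituting each data point gives a linear system:
  a + b + c + d = -5
  125a + 25b + 5c + d = -637
  216a + 36b + 6c + d = -1100
  343a + 49b + 7c + d = -1745
Solving the system yields a = -5, b = -1, c = 3, d = -2.
So g(s) = -5s^3 - s^2 + 3s - 2.
Then g(4) = -326.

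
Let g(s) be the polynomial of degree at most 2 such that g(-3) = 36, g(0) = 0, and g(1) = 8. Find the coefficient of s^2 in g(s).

5

Write g(s) = as^2 + bs + c. Substituting each data point gives a linear system:
  9a - 3b + c = 36
  c = 0
  a + b + c = 8
Solving the system yields a = 5, b = 3, c = 0.
So g(s) = 5s^2 + 3s.
The leading coefficient is 5.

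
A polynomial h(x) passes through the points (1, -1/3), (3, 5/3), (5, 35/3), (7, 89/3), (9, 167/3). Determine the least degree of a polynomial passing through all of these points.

Forward differences of the values at x = 1, 3, 5, 7, 9:
  h  : -1/3  5/3  35/3  89/3  167/3
  Δ  : 2  10  18  26
  Δ^2: 8  8  8
  Δ^3: 0  0
  Δ^4: 0
The second differences are constant (8) and nonzero, while all higher differences vanish, so the minimal degree is 2.

2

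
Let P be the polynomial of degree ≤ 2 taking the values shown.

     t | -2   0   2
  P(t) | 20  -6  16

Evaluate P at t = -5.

Forward differences of the values at t = -2, 0, 2:
  P  : 20  -6  16
  Δ  : -26  22
  Δ^2: 48
The second differences are constant, confirming degree 2.
Interpolating (Newton forward form) and evaluating at t = -5 gives P(-5) = 149.

149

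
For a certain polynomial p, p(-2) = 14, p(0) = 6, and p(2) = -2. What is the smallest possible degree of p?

1

Forward differences of the values at x = -2, 0, 2:
  p  : 14  6  -2
  Δ  : -8  -8
  Δ^2: 0
The first differences are constant (-8) and nonzero, while all higher differences vanish, so the minimal degree is 1.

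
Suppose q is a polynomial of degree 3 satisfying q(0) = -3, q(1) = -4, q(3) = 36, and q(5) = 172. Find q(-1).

4

Write q(n) = an^3 + bn^2 + cn + d. Substituting each data point gives a linear system:
  d = -3
  a + b + c + d = -4
  27a + 9b + 3c + d = 36
  125a + 25b + 5c + d = 172
Solving the system yields a = 1, b = 3, c = -5, d = -3.
So q(n) = n^3 + 3n^2 - 5n - 3.
Then q(-1) = 4.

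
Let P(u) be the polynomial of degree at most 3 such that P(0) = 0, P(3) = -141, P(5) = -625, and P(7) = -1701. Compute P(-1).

Using the Lagrange interpolation formula with nodes 0, 3, 5, 7:
  L_0(u) = (u - 3)(u - 5)(u - 7) / -105
  L_1(u) = u(u - 5)(u - 7) / 24
  L_2(u) = u(u - 3)(u - 7) / -20
  L_3(u) = u(u - 3)(u - 5) / 56
Then P(u) = 0·L_0(u) - 141·L_1(u) - 625·L_2(u) - 1701·L_3(u).
Expanding and collecting terms gives P(u) = -5u^3 + u^2 - 5u.
Evaluating at u = -1: P(-1) = 11.

11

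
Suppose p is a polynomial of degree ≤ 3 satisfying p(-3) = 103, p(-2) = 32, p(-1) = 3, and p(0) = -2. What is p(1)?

-1

Forward differences of the values at u = -3, -2, -1, 0:
  p  : 103  32  3  -2
  Δ  : -71  -29  -5
  Δ^2: 42  24
  Δ^3: -18
The third differences are constant, confirming degree 3.
Interpolating (Newton forward form) and evaluating at u = 1 gives p(1) = -1.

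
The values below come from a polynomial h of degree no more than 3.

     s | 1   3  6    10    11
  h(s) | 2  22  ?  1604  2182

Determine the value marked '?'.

The 4 known points determine the degree-3 polynomial uniquely.
Write h(s) = as^3 + bs^2 + cs + d. Substituting each data point gives a linear system:
  a + b + c + d = 2
  27a + 9b + 3c + d = 22
  1000a + 100b + 10c + d = 1604
  1331a + 121b + 11c + d = 2182
Solving the system yields a = 2, b = -4, c = 0, d = 4.
So h(s) = 2s^3 - 4s^2 + 4.
Then h(6) = 292.

292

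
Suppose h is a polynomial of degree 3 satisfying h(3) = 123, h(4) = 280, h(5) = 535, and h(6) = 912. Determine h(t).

h(t) = 4t^3 + t^2 + 2t

Using the Lagrange interpolation formula with nodes 3, 4, 5, 6:
  L_0(t) = (t - 4)(t - 5)(t - 6) / -6
  L_1(t) = (t - 3)(t - 5)(t - 6) / 2
  L_2(t) = (t - 3)(t - 4)(t - 6) / -2
  L_3(t) = (t - 3)(t - 4)(t - 5) / 6
Then h(t) = 123·L_0(t) + 280·L_1(t) + 535·L_2(t) + 912·L_3(t).
Expanding and collecting terms gives h(t) = 4t^3 + t^2 + 2t.
Check: h(6) = 912. ✓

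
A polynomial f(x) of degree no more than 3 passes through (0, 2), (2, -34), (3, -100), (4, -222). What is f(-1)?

Using the Lagrange interpolation formula with nodes 0, 2, 3, 4:
  L_0(x) = (x - 2)(x - 3)(x - 4) / -24
  L_1(x) = x(x - 3)(x - 4) / 4
  L_2(x) = x(x - 2)(x - 4) / -3
  L_3(x) = x(x - 2)(x - 3) / 8
Then f(x) = 2·L_0(x) - 34·L_1(x) - 100·L_2(x) - 222·L_3(x).
Expanding and collecting terms gives f(x) = -3x^3 - x^2 - 4x + 2.
Evaluating at x = -1: f(-1) = 8.

8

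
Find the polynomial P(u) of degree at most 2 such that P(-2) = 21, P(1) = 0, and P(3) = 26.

Using the Lagrange interpolation formula with nodes -2, 1, 3:
  L_0(u) = (u - 1)(u - 3) / 15
  L_1(u) = (u + 2)(u - 3) / -6
  L_2(u) = (u + 2)(u - 1) / 10
Then P(u) = 21·L_0(u) + 0·L_1(u) + 26·L_2(u).
Expanding and collecting terms gives P(u) = 4u^2 - 3u - 1.
Check: P(-2) = 21. ✓

P(u) = 4u^2 - 3u - 1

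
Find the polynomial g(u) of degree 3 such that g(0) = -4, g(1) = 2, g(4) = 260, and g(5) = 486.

g(u) = 3u^3 + 5u^2 - 2u - 4

Write g(u) = au^3 + bu^2 + cu + d. Substituting each data point gives a linear system:
  d = -4
  a + b + c + d = 2
  64a + 16b + 4c + d = 260
  125a + 25b + 5c + d = 486
Solving the system yields a = 3, b = 5, c = -2, d = -4.
So g(u) = 3u³ + 5u² - 2u - 4.
Check: g(1) = 2. ✓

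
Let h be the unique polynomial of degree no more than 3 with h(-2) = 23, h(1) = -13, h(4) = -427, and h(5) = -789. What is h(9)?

-4157

Using the Lagrange interpolation formula with nodes -2, 1, 4, 5:
  L_0(t) = (t - 1)(t - 4)(t - 5) / -126
  L_1(t) = (t + 2)(t - 4)(t - 5) / 36
  L_2(t) = (t + 2)(t - 1)(t - 5) / -18
  L_3(t) = (t + 2)(t - 1)(t - 4) / 28
Then h(t) = 23·L_0(t) - 13·L_1(t) - 427·L_2(t) - 789·L_3(t).
Expanding and collecting terms gives h(t) = -5t³ - 6t² - 3t + 1.
Evaluating at t = 9: h(9) = -4157.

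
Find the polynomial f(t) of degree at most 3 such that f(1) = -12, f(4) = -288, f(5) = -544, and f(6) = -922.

Using the Lagrange interpolation formula with nodes 1, 4, 5, 6:
  L_0(t) = (t - 4)(t - 5)(t - 6) / -60
  L_1(t) = (t - 1)(t - 5)(t - 6) / 6
  L_2(t) = (t - 1)(t - 4)(t - 6) / -4
  L_3(t) = (t - 1)(t - 4)(t - 5) / 10
Then f(t) = -12·L_0(t) - 288·L_1(t) - 544·L_2(t) - 922·L_3(t).
Expanding and collecting terms gives f(t) = -4t³ - t² - 3t - 4.
Check: f(5) = -544. ✓

f(t) = -4t^3 - t^2 - 3t - 4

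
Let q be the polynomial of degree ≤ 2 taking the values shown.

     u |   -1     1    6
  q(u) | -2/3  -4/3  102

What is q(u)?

Write q(u) = au^2 + bu + c. Substituting each data point gives a linear system:
  a - b + c = -2/3
  a + b + c = -4/3
  36a + 6b + c = 102
Solving the system yields a = 3, b = -1/3, c = -4.
So q(u) = 3u² - (1/3)u - 4.
Check: q(-1) = -2/3. ✓

q(u) = 3u^2 - (1/3)u - 4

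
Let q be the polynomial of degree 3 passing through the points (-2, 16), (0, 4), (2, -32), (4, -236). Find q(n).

q(n) = -3n^3 - 3n^2 + 4

Using the Lagrange interpolation formula with nodes -2, 0, 2, 4:
  L_0(n) = n(n - 2)(n - 4) / -48
  L_1(n) = (n + 2)(n - 2)(n - 4) / 16
  L_2(n) = (n + 2)n(n - 4) / -16
  L_3(n) = (n + 2)n(n - 2) / 48
Then q(n) = 16·L_0(n) + 4·L_1(n) - 32·L_2(n) - 236·L_3(n).
Expanding and collecting terms gives q(n) = -3n³ - 3n² + 4.
Check: q(4) = -236. ✓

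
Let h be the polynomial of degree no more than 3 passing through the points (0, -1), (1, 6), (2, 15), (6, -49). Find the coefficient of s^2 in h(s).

4

Write h(s) = as^3 + bs^2 + cs + d. Substituting each data point gives a linear system:
  d = -1
  a + b + c + d = 6
  8a + 4b + 2c + d = 15
  216a + 36b + 6c + d = -49
Solving the system yields a = -1, b = 4, c = 4, d = -1.
So h(s) = -s^3 + 4s^2 + 4s - 1.
The coefficient of s^2 is 4.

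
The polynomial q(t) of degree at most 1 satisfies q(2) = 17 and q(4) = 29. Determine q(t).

q(t) = 6t + 5

Using the Lagrange interpolation formula with nodes 2, 4:
  L_0(t) = (t - 4) / -2
  L_1(t) = (t - 2) / 2
Then q(t) = 17·L_0(t) + 29·L_1(t).
Expanding and collecting terms gives q(t) = 6t + 5.
Check: q(4) = 29. ✓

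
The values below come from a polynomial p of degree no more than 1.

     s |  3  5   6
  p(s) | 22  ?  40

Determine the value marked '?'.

The 2 known points determine the degree-1 polynomial uniquely.
Write p(s) = as + b. Substituting each data point gives a linear system:
  3a + b = 22
  6a + b = 40
Solving the system yields a = 6, b = 4.
So p(s) = 6s + 4.
Then p(5) = 34.

34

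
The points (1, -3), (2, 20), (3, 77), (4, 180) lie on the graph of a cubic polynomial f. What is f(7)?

Using the Lagrange interpolation formula with nodes 1, 2, 3, 4:
  L_0(t) = (t - 2)(t - 3)(t - 4) / -6
  L_1(t) = (t - 1)(t - 3)(t - 4) / 2
  L_2(t) = (t - 1)(t - 2)(t - 4) / -2
  L_3(t) = (t - 1)(t - 2)(t - 3) / 6
Then f(t) = -3·L_0(t) + 20·L_1(t) + 77·L_2(t) + 180·L_3(t).
Expanding and collecting terms gives f(t) = 2t^3 + 5t^2 - 6t - 4.
Evaluating at t = 7: f(7) = 885.

885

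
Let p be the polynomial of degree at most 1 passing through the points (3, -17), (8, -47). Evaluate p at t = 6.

-35

Write p(t) = at + b. Substituting each data point gives a linear system:
  3a + b = -17
  8a + b = -47
Solving the system yields a = -6, b = 1.
So p(t) = -6t + 1.
Then p(6) = -35.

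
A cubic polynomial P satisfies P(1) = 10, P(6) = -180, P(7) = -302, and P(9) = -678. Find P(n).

P(n) = -n^3 + 5n + 6

Write P(n) = an^3 + bn^2 + cn + d. Substituting each data point gives a linear system:
  a + b + c + d = 10
  216a + 36b + 6c + d = -180
  343a + 49b + 7c + d = -302
  729a + 81b + 9c + d = -678
Solving the system yields a = -1, b = 0, c = 5, d = 6.
So P(n) = -n^3 + 5n + 6.
Check: P(6) = -180. ✓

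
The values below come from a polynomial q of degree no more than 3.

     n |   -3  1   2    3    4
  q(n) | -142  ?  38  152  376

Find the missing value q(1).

The 4 known points determine the degree-3 polynomial uniquely.
Write q(n) = an^3 + bn^2 + cn + d. Substituting each data point gives a linear system:
  -27a + 9b - 3c + d = -142
  8a + 4b + 2c + d = 38
  27a + 9b + 3c + d = 152
  64a + 16b + 4c + d = 376
Solving the system yields a = 6, b = 1, c = -5, d = -4.
So q(n) = 6n^3 + n^2 - 5n - 4.
Then q(1) = -2.

-2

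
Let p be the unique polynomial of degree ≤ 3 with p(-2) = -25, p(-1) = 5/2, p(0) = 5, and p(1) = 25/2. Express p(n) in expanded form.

p(n) = 5n^3 + (5/2)n^2 + 5

Using the Lagrange interpolation formula with nodes -2, -1, 0, 1:
  L_0(n) = (n + 1)n(n - 1) / -6
  L_1(n) = (n + 2)n(n - 1) / 2
  L_2(n) = (n + 2)(n + 1)(n - 1) / -2
  L_3(n) = (n + 2)(n + 1)n / 6
Then p(n) = -25·L_0(n) + 5/2·L_1(n) + 5·L_2(n) + 25/2·L_3(n).
Expanding and collecting terms gives p(n) = 5n³ + (5/2)n² + 5.
Check: p(1) = 25/2. ✓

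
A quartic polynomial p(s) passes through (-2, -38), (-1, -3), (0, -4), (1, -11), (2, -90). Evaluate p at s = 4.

-1208

Forward differences of the values at s = -2, -1, 0, 1, 2:
  p  : -38  -3  -4  -11  -90
  Δ  : 35  -1  -7  -79
  Δ^2: -36  -6  -72
  Δ^3: 30  -66
  Δ^4: -96
The fourth differences are constant, confirming degree 4.
Interpolating (Newton forward form) and evaluating at s = 4 gives p(4) = -1208.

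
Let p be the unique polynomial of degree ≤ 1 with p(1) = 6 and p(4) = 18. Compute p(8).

34

Write p(s) = as + b. Substituting each data point gives a linear system:
  a + b = 6
  4a + b = 18
Solving the system yields a = 4, b = 2.
So p(s) = 4s + 2.
Then p(8) = 34.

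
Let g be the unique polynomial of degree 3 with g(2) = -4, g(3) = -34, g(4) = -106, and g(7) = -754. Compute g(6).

Using the Lagrange interpolation formula with nodes 2, 3, 4, 7:
  L_0(x) = (x - 3)(x - 4)(x - 7) / -10
  L_1(x) = (x - 2)(x - 4)(x - 7) / 4
  L_2(x) = (x - 2)(x - 3)(x - 7) / -6
  L_3(x) = (x - 2)(x - 3)(x - 4) / 60
Then g(x) = -4·L_0(x) - 34·L_1(x) - 106·L_2(x) - 754·L_3(x).
Expanding and collecting terms gives g(x) = -3x^3 + 6x^2 - 3x + 2.
Evaluating at x = 6: g(6) = -448.

-448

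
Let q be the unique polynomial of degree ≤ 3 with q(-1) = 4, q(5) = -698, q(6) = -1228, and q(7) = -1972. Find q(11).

-7808

Write q(s) = as^3 + bs^2 + cs + d. Substituting each data point gives a linear system:
  -a + b - c + d = 4
  125a + 25b + 5c + d = -698
  216a + 36b + 6c + d = -1228
  343a + 49b + 7c + d = -1972
Solving the system yields a = -6, b = 1, c = 5, d = 2.
So q(s) = -6s³ + s² + 5s + 2.
Then q(11) = -7808.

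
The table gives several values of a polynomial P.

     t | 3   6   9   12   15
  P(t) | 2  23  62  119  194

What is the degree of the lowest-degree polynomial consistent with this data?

Forward differences of the values at t = 3, 6, 9, 12, 15:
  P  : 2  23  62  119  194
  Δ  : 21  39  57  75
  Δ^2: 18  18  18
  Δ^3: 0  0
  Δ^4: 0
The second differences are constant (18) and nonzero, while all higher differences vanish, so the minimal degree is 2.

2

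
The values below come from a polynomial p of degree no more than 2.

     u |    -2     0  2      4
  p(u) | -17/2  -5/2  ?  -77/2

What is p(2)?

On equispaced nodes a degree-2 polynomial has vanishing third forward difference, so
  - p(-2) + 3·p(0) - 3·p(2) + p(4) = 0.
Substituting the known values and solving for p(2):
  -3·p(2) = 75/2
  p(2) = -25/2.

-25/2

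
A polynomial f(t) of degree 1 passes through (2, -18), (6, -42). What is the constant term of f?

-6

Write f(t) = at + b. Substituting each data point gives a linear system:
  2a + b = -18
  6a + b = -42
Solving the system yields a = -6, b = -6.
So f(t) = -6t - 6.
The constant term is -6.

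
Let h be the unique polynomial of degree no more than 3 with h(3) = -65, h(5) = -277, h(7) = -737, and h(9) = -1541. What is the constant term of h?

Write h(n) = an^3 + bn^2 + cn + d. Substituting each data point gives a linear system:
  27a + 9b + 3c + d = -65
  125a + 25b + 5c + d = -277
  343a + 49b + 7c + d = -737
  729a + 81b + 9c + d = -1541
Solving the system yields a = -2, b = -1, c = 0, d = -2.
So h(n) = -2n^3 - n^2 - 2.
The constant term is -2.

-2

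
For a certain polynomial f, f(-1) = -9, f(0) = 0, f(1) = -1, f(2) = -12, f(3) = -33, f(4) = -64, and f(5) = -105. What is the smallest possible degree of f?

2

Forward differences of the values at t = -1, 0, 1, 2, 3, 4, 5:
  f  : -9  0  -1  -12  -33  -64  -105
  Δ  : 9  -1  -11  -21  -31  -41
  Δ^2: -10  -10  -10  -10  -10
  Δ^3: 0  0  0  0
  Δ^4: 0  0  0
  Δ^5: 0  0
  Δ^6: 0
The second differences are constant (-10) and nonzero, while all higher differences vanish, so the minimal degree is 2.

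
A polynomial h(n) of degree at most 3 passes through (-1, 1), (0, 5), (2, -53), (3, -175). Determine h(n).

h(n) = -5n^3 - 6n^2 + 3n + 5

Write h(n) = an^3 + bn^2 + cn + d. Substituting each data point gives a linear system:
  -a + b - c + d = 1
  d = 5
  8a + 4b + 2c + d = -53
  27a + 9b + 3c + d = -175
Solving the system yields a = -5, b = -6, c = 3, d = 5.
So h(n) = -5n³ - 6n² + 3n + 5.
Check: h(0) = 5. ✓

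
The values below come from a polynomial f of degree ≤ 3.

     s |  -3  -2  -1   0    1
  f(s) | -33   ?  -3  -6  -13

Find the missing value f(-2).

-10

On equispaced nodes a degree-3 polynomial has vanishing fourth forward difference, so
  f(-3) - 4·f(-2) + 6·f(-1) - 4·f(0) + f(1) = 0.
Substituting the known values and solving for f(-2):
  -4·f(-2) = 40
  f(-2) = -10.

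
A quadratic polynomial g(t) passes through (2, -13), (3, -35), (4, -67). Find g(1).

Forward differences of the values at t = 2, 3, 4:
  g  : -13  -35  -67
  Δ  : -22  -32
  Δ^2: -10
The second differences are constant, confirming degree 2.
Interpolating (Newton forward form) and evaluating at t = 1 gives g(1) = -1.

-1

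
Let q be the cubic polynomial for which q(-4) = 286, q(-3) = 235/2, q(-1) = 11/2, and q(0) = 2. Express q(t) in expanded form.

Write q(t) = at^3 + bt^2 + ct + d. Substituting each data point gives a linear system:
  -64a + 16b - 4c + d = 286
  -27a + 9b - 3c + d = 235/2
  -a + b - c + d = 11/2
  d = 2
Solving the system yields a = -5, b = -5/2, c = -1, d = 2.
So q(t) = -5t³ - (5/2)t² - t + 2.
Check: q(0) = 2. ✓

q(t) = -5t^3 - (5/2)t^2 - t + 2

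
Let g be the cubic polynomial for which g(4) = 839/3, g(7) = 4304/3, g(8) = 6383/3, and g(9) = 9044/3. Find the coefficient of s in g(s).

Write g(s) = as^3 + bs^2 + cs + d. Substituting each data point gives a linear system:
  64a + 16b + 4c + d = 839/3
  343a + 49b + 7c + d = 4304/3
  512a + 64b + 8c + d = 6383/3
  729a + 81b + 9c + d = 9044/3
Solving the system yields a = 4, b = 1, c = 2, d = -1/3.
So g(s) = 4s^3 + s^2 + 2s - 1/3.
The coefficient of s is 2.

2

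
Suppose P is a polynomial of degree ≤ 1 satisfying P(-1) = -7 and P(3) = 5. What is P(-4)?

Using the Lagrange interpolation formula with nodes -1, 3:
  L_0(n) = (n - 3) / -4
  L_1(n) = (n + 1) / 4
Then P(n) = -7·L_0(n) + 5·L_1(n).
Expanding and collecting terms gives P(n) = 3n - 4.
Evaluating at n = -4: P(-4) = -16.

-16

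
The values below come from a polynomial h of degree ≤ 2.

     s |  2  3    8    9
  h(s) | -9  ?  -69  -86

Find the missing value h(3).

-14

The 3 known points determine the degree-2 polynomial uniquely.
Write h(s) = as^2 + bs + c. Substituting each data point gives a linear system:
  4a + 2b + c = -9
  64a + 8b + c = -69
  81a + 9b + c = -86
Solving the system yields a = -1, b = 0, c = -5.
So h(s) = -s^2 - 5.
Then h(3) = -14.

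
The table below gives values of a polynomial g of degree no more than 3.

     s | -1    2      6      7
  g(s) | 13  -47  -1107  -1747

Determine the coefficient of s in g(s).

Write g(s) = as^3 + bs^2 + cs + d. Substituting each data point gives a linear system:
  -a + b - c + d = 13
  8a + 4b + 2c + d = -47
  216a + 36b + 6c + d = -1107
  343a + 49b + 7c + d = -1747
Solving the system yields a = -5, b = 0, c = -5, d = 3.
So g(s) = -5s^3 - 5s + 3.
The coefficient of s is -5.

-5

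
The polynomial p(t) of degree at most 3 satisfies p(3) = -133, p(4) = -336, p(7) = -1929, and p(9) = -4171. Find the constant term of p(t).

-4

Write p(t) = at^3 + bt^2 + ct + d. Substituting each data point gives a linear system:
  27a + 9b + 3c + d = -133
  64a + 16b + 4c + d = -336
  343a + 49b + 7c + d = -1929
  729a + 81b + 9c + d = -4171
Solving the system yields a = -6, b = 2, c = 5, d = -4.
So p(t) = -6t³ + 2t² + 5t - 4.
The constant term is -4.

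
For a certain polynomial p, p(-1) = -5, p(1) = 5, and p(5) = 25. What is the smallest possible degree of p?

Divided differences on the nodes -1, 1, 5:
  order 0: -5  5  25
  order 1: 5  5
  order 2: 0
The order-1 divided differences are all 5 (nonzero) and every higher order vanishes, so the data lies on a polynomial of degree exactly 1.

1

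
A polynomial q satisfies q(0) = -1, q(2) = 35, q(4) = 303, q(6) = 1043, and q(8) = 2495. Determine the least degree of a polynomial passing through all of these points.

3

Forward differences of the values at t = 0, 2, 4, 6, 8:
  q  : -1  35  303  1043  2495
  Δ  : 36  268  740  1452
  Δ^2: 232  472  712
  Δ^3: 240  240
  Δ^4: 0
The third differences are constant (240) and nonzero, while all higher differences vanish, so the minimal degree is 3.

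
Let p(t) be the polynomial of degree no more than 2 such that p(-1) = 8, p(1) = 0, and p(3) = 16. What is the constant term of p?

1

Write p(t) = at^2 + bt + c. Substituting each data point gives a linear system:
  a - b + c = 8
  a + b + c = 0
  9a + 3b + c = 16
Solving the system yields a = 3, b = -4, c = 1.
So p(t) = 3t² - 4t + 1.
The constant term is 1.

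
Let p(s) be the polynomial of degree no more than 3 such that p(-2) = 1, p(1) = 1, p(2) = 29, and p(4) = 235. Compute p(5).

Write p(s) = as^3 + bs^2 + cs + d. Substituting each data point gives a linear system:
  -8a + 4b - 2c + d = 1
  a + b + c + d = 1
  8a + 4b + 2c + d = 29
  64a + 16b + 4c + d = 235
Solving the system yields a = 3, b = 4, c = -5, d = -1.
So p(s) = 3s³ + 4s² - 5s - 1.
Then p(5) = 449.

449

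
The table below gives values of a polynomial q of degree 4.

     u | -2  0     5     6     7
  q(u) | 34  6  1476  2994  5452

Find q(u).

Write q(u) = au^4 + bu^3 + cu^2 + du + e. Substituting each data point gives a linear system:
  16a - 8b + 4c - 2d + e = 34
  e = 6
  625a + 125b + 25c + 5d + e = 1476
  1296a + 216b + 36c + 6d + e = 2994
  2401a + 343b + 49c + 7d + e = 5452
Solving the system yields a = 2, b = 2, c = 0, d = -6, e = 6.
So q(u) = 2u^4 + 2u^3 - 6u + 6.
Check: q(5) = 1476. ✓

q(u) = 2u^4 + 2u^3 - 6u + 6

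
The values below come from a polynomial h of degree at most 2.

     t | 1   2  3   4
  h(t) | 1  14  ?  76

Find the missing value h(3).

39

The 3 known points determine the degree-2 polynomial uniquely.
Write h(t) = at^2 + bt + c. Substituting each data point gives a linear system:
  a + b + c = 1
  4a + 2b + c = 14
  16a + 4b + c = 76
Solving the system yields a = 6, b = -5, c = 0.
So h(t) = 6t^2 - 5t.
Then h(3) = 39.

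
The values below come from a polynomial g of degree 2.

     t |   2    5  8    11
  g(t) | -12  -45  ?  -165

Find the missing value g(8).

On equispaced nodes a degree-2 polynomial has vanishing third forward difference, so
  - g(2) + 3·g(5) - 3·g(8) + g(11) = 0.
Substituting the known values and solving for g(8):
  -3·g(8) = 288
  g(8) = -96.

-96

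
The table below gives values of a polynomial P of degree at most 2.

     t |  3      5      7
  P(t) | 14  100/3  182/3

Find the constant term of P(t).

0

Write P(t) = at^2 + bt + c. Substituting each data point gives a linear system:
  9a + 3b + c = 14
  25a + 5b + c = 100/3
  49a + 7b + c = 182/3
Solving the system yields a = 1, b = 5/3, c = 0.
So P(t) = t^2 + (5/3)t.
The constant term is 0.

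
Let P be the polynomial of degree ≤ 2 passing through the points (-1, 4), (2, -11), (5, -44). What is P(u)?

Using the Lagrange interpolation formula with nodes -1, 2, 5:
  L_0(u) = (u - 2)(u - 5) / 18
  L_1(u) = (u + 1)(u - 5) / -9
  L_2(u) = (u + 1)(u - 2) / 18
Then P(u) = 4·L_0(u) - 11·L_1(u) - 44·L_2(u).
Expanding and collecting terms gives P(u) = -u² - 4u + 1.
Check: P(5) = -44. ✓

P(u) = -u^2 - 4u + 1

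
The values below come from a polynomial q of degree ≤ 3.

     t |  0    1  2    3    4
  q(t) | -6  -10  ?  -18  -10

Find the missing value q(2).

On equispaced nodes a degree-3 polynomial has vanishing fourth forward difference, so
  q(0) - 4·q(1) + 6·q(2) - 4·q(3) + q(4) = 0.
Substituting the known values and solving for q(2):
  6·q(2) = -96
  q(2) = -16.

-16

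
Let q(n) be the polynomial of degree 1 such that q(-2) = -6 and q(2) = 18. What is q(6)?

Using the Lagrange interpolation formula with nodes -2, 2:
  L_0(n) = (n - 2) / -4
  L_1(n) = (n + 2) / 4
Then q(n) = -6·L_0(n) + 18·L_1(n).
Expanding and collecting terms gives q(n) = 6n + 6.
Evaluating at n = 6: q(6) = 42.

42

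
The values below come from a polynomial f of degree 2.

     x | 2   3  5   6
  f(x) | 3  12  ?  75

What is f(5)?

The 3 known points determine the degree-2 polynomial uniquely.
Write f(x) = ax^2 + bx + c. Substituting each data point gives a linear system:
  4a + 2b + c = 3
  9a + 3b + c = 12
  36a + 6b + c = 75
Solving the system yields a = 3, b = -6, c = 3.
So f(x) = 3x^2 - 6x + 3.
Then f(5) = 48.

48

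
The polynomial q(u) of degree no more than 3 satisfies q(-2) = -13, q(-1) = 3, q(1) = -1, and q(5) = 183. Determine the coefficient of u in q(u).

Write q(u) = au^3 + bu^2 + cu + d. Substituting each data point gives a linear system:
  -8a + 4b - 2c + d = -13
  -a + b - c + d = 3
  a + b + c + d = -1
  125a + 25b + 5c + d = 183
Solving the system yields a = 2, b = -2, c = -4, d = 3.
So q(u) = 2u^3 - 2u^2 - 4u + 3.
The coefficient of u is -4.

-4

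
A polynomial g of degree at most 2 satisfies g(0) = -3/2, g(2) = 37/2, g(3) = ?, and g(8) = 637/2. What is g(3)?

87/2

The 3 known points determine the degree-2 polynomial uniquely.
Write g(u) = au^2 + bu + c. Substituting each data point gives a linear system:
  c = -3/2
  4a + 2b + c = 37/2
  64a + 8b + c = 637/2
Solving the system yields a = 5, b = 0, c = -3/2.
So g(u) = 5u² - 3/2.
Then g(3) = 87/2.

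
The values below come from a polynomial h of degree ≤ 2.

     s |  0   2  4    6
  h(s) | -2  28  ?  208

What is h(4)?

98

The 3 known points determine the degree-2 polynomial uniquely.
Write h(s) = as^2 + bs + c. Substituting each data point gives a linear system:
  c = -2
  4a + 2b + c = 28
  36a + 6b + c = 208
Solving the system yields a = 5, b = 5, c = -2.
So h(s) = 5s² + 5s - 2.
Then h(4) = 98.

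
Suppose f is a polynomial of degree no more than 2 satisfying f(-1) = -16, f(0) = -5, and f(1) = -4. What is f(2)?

-13

Write f(s) = as^2 + bs + c. Substituting each data point gives a linear system:
  a - b + c = -16
  c = -5
  a + b + c = -4
Solving the system yields a = -5, b = 6, c = -5.
So f(s) = -5s² + 6s - 5.
Then f(2) = -13.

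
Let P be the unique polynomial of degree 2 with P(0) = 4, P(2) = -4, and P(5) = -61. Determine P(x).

Write P(x) = ax^2 + bx + c. Substituting each data point gives a linear system:
  c = 4
  4a + 2b + c = -4
  25a + 5b + c = -61
Solving the system yields a = -3, b = 2, c = 4.
So P(x) = -3x² + 2x + 4.
Check: P(0) = 4. ✓

P(x) = -3x^2 + 2x + 4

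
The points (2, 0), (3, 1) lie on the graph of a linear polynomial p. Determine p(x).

p(x) = x - 2

Using the Lagrange interpolation formula with nodes 2, 3:
  L_0(x) = (x - 3) / -1
  L_1(x) = (x - 2) / 1
Then p(x) = 0·L_0(x) + 1·L_1(x).
Expanding and collecting terms gives p(x) = x - 2.
Check: p(3) = 1. ✓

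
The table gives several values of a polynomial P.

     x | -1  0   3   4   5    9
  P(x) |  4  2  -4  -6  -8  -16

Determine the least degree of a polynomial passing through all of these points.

1

Divided differences on the nodes -1, 0, 3, 4, 5, 9:
  order 0: 4  2  -4  -6  -8  -16
  order 1: -2  -2  -2  -2  -2
  order 2: 0  0  0  0
  order 3: 0  0  0
  order 4: 0  0
  order 5: 0
The order-1 divided differences are all -2 (nonzero) and every higher order vanishes, so the data lies on a polynomial of degree exactly 1.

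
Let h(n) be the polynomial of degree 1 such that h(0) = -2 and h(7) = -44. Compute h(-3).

16

Using the Lagrange interpolation formula with nodes 0, 7:
  L_0(n) = (n - 7) / -7
  L_1(n) = n / 7
Then h(n) = -2·L_0(n) - 44·L_1(n).
Expanding and collecting terms gives h(n) = -6n - 2.
Evaluating at n = -3: h(-3) = 16.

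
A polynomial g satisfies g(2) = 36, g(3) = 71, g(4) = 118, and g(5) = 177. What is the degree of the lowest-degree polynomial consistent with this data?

2

Forward differences of the values at t = 2, 3, 4, 5:
  g  : 36  71  118  177
  Δ  : 35  47  59
  Δ^2: 12  12
  Δ^3: 0
The second differences are constant (12) and nonzero, while all higher differences vanish, so the minimal degree is 2.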